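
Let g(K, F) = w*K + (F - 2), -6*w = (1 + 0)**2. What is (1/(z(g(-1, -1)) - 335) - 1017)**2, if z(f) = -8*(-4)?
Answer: 94957655104/91809 ≈ 1.0343e+6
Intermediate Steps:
w = -1/6 (w = -(1 + 0)**2/6 = -1/6*1**2 = -1/6*1 = -1/6 ≈ -0.16667)
g(K, F) = -2 + F - K/6 (g(K, F) = -K/6 + (F - 2) = -K/6 + (-2 + F) = -2 + F - K/6)
z(f) = 32
(1/(z(g(-1, -1)) - 335) - 1017)**2 = (1/(32 - 335) - 1017)**2 = (1/(-303) - 1017)**2 = (-1/303 - 1017)**2 = (-308152/303)**2 = 94957655104/91809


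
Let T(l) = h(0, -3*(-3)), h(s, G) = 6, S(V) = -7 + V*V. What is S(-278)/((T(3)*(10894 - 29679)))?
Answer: -25759/37570 ≈ -0.68563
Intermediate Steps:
S(V) = -7 + V²
T(l) = 6
S(-278)/((T(3)*(10894 - 29679))) = (-7 + (-278)²)/((6*(10894 - 29679))) = (-7 + 77284)/((6*(-18785))) = 77277/(-112710) = 77277*(-1/112710) = -25759/37570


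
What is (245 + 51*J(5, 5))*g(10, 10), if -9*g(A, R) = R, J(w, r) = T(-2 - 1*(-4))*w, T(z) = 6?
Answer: -17750/9 ≈ -1972.2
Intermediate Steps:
J(w, r) = 6*w
g(A, R) = -R/9
(245 + 51*J(5, 5))*g(10, 10) = (245 + 51*(6*5))*(-⅑*10) = (245 + 51*30)*(-10/9) = (245 + 1530)*(-10/9) = 1775*(-10/9) = -17750/9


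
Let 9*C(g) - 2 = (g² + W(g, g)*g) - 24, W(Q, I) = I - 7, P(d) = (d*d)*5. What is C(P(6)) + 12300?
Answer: 174218/9 ≈ 19358.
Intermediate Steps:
P(d) = 5*d² (P(d) = d²*5 = 5*d²)
W(Q, I) = -7 + I
C(g) = -22/9 + g²/9 + g*(-7 + g)/9 (C(g) = 2/9 + ((g² + (-7 + g)*g) - 24)/9 = 2/9 + ((g² + g*(-7 + g)) - 24)/9 = 2/9 + (-24 + g² + g*(-7 + g))/9 = 2/9 + (-8/3 + g²/9 + g*(-7 + g)/9) = -22/9 + g²/9 + g*(-7 + g)/9)
C(P(6)) + 12300 = (-22/9 + (5*6²)²/9 + (5*6²)*(-7 + 5*6²)/9) + 12300 = (-22/9 + (5*36)²/9 + (5*36)*(-7 + 5*36)/9) + 12300 = (-22/9 + (⅑)*180² + (⅑)*180*(-7 + 180)) + 12300 = (-22/9 + (⅑)*32400 + (⅑)*180*173) + 12300 = (-22/9 + 3600 + 3460) + 12300 = 63518/9 + 12300 = 174218/9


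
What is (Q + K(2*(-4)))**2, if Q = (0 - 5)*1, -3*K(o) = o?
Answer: 49/9 ≈ 5.4444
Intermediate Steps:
K(o) = -o/3
Q = -5 (Q = -5*1 = -5)
(Q + K(2*(-4)))**2 = (-5 - 2*(-4)/3)**2 = (-5 - 1/3*(-8))**2 = (-5 + 8/3)**2 = (-7/3)**2 = 49/9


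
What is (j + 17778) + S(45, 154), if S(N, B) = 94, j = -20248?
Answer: -2376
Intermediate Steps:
(j + 17778) + S(45, 154) = (-20248 + 17778) + 94 = -2470 + 94 = -2376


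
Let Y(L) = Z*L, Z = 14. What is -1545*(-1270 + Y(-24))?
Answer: 2481270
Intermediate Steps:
Y(L) = 14*L
-1545*(-1270 + Y(-24)) = -1545*(-1270 + 14*(-24)) = -1545*(-1270 - 336) = -1545*(-1606) = 2481270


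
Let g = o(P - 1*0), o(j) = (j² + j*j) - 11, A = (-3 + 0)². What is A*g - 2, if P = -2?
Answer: -29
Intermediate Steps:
A = 9 (A = (-3)² = 9)
o(j) = -11 + 2*j² (o(j) = (j² + j²) - 11 = 2*j² - 11 = -11 + 2*j²)
g = -3 (g = -11 + 2*(-2 - 1*0)² = -11 + 2*(-2 + 0)² = -11 + 2*(-2)² = -11 + 2*4 = -11 + 8 = -3)
A*g - 2 = 9*(-3) - 2 = -27 - 2 = -29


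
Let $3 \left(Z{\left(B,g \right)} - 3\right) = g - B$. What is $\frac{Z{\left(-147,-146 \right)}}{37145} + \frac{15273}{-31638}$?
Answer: $- \frac{113442025}{235038702} \approx -0.48265$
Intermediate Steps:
$Z{\left(B,g \right)} = 3 - \frac{B}{3} + \frac{g}{3}$ ($Z{\left(B,g \right)} = 3 + \frac{g - B}{3} = 3 - \left(- \frac{g}{3} + \frac{B}{3}\right) = 3 - \frac{B}{3} + \frac{g}{3}$)
$\frac{Z{\left(-147,-146 \right)}}{37145} + \frac{15273}{-31638} = \frac{3 - -49 + \frac{1}{3} \left(-146\right)}{37145} + \frac{15273}{-31638} = \left(3 + 49 - \frac{146}{3}\right) \frac{1}{37145} + 15273 \left(- \frac{1}{31638}\right) = \frac{10}{3} \cdot \frac{1}{37145} - \frac{5091}{10546} = \frac{2}{22287} - \frac{5091}{10546} = - \frac{113442025}{235038702}$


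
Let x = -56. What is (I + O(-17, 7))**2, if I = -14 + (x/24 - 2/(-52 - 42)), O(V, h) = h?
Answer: 1723969/19881 ≈ 86.714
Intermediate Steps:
I = -2300/141 (I = -14 + (-56/24 - 2/(-52 - 42)) = -14 + (-56*1/24 - 2/(-94)) = -14 + (-7/3 - 2*(-1/94)) = -14 + (-7/3 + 1/47) = -14 - 326/141 = -2300/141 ≈ -16.312)
(I + O(-17, 7))**2 = (-2300/141 + 7)**2 = (-1313/141)**2 = 1723969/19881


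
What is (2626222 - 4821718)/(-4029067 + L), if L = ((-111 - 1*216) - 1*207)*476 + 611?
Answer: 274437/535330 ≈ 0.51265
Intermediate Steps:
L = -253573 (L = ((-111 - 216) - 207)*476 + 611 = (-327 - 207)*476 + 611 = -534*476 + 611 = -254184 + 611 = -253573)
(2626222 - 4821718)/(-4029067 + L) = (2626222 - 4821718)/(-4029067 - 253573) = -2195496/(-4282640) = -2195496*(-1/4282640) = 274437/535330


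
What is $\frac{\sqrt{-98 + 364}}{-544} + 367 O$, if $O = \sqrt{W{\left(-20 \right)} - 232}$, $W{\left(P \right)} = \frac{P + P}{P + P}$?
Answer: $- \frac{\sqrt{266}}{544} + 367 i \sqrt{231} \approx -0.029981 + 5577.9 i$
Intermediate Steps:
$W{\left(P \right)} = 1$ ($W{\left(P \right)} = \frac{2 P}{2 P} = 2 P \frac{1}{2 P} = 1$)
$O = i \sqrt{231}$ ($O = \sqrt{1 - 232} = \sqrt{-231} = i \sqrt{231} \approx 15.199 i$)
$\frac{\sqrt{-98 + 364}}{-544} + 367 O = \frac{\sqrt{-98 + 364}}{-544} + 367 i \sqrt{231} = \sqrt{266} \left(- \frac{1}{544}\right) + 367 i \sqrt{231} = - \frac{\sqrt{266}}{544} + 367 i \sqrt{231}$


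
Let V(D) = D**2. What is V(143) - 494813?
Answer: -474364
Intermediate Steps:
V(143) - 494813 = 143**2 - 494813 = 20449 - 494813 = -474364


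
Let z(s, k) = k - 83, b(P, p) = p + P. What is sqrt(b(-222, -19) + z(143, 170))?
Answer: I*sqrt(154) ≈ 12.41*I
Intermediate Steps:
b(P, p) = P + p
z(s, k) = -83 + k
sqrt(b(-222, -19) + z(143, 170)) = sqrt((-222 - 19) + (-83 + 170)) = sqrt(-241 + 87) = sqrt(-154) = I*sqrt(154)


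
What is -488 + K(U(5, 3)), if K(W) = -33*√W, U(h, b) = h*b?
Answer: -488 - 33*√15 ≈ -615.81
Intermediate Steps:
U(h, b) = b*h
-488 + K(U(5, 3)) = -488 - 33*√15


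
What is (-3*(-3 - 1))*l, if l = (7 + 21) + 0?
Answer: 336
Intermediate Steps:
l = 28 (l = 28 + 0 = 28)
(-3*(-3 - 1))*l = -3*(-3 - 1)*28 = -3*(-4)*28 = 12*28 = 336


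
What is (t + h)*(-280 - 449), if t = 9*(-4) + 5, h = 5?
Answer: 18954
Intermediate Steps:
t = -31 (t = -36 + 5 = -31)
(t + h)*(-280 - 449) = (-31 + 5)*(-280 - 449) = -26*(-729) = 18954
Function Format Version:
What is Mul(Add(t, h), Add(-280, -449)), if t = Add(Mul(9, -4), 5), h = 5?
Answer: 18954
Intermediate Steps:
t = -31 (t = Add(-36, 5) = -31)
Mul(Add(t, h), Add(-280, -449)) = Mul(Add(-31, 5), Add(-280, -449)) = Mul(-26, -729) = 18954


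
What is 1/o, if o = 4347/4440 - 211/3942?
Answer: 2917080/2699839 ≈ 1.0805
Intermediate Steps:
o = 2699839/2917080 (o = 4347*(1/4440) - 211*1/3942 = 1449/1480 - 211/3942 = 2699839/2917080 ≈ 0.92553)
1/o = 1/(2699839/2917080) = 2917080/2699839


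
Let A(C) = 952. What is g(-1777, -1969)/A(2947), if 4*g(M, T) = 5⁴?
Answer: 625/3808 ≈ 0.16413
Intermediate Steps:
g(M, T) = 625/4 (g(M, T) = (¼)*5⁴ = (¼)*625 = 625/4)
g(-1777, -1969)/A(2947) = (625/4)/952 = (625/4)*(1/952) = 625/3808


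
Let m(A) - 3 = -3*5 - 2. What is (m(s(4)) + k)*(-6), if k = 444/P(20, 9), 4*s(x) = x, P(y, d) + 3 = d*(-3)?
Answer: 864/5 ≈ 172.80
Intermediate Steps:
P(y, d) = -3 - 3*d (P(y, d) = -3 + d*(-3) = -3 - 3*d)
s(x) = x/4
m(A) = -14 (m(A) = 3 + (-3*5 - 2) = 3 + (-15 - 2) = 3 - 17 = -14)
k = -74/5 (k = 444/(-3 - 3*9) = 444/(-3 - 27) = 444/(-30) = 444*(-1/30) = -74/5 ≈ -14.800)
(m(s(4)) + k)*(-6) = (-14 - 74/5)*(-6) = -144/5*(-6) = 864/5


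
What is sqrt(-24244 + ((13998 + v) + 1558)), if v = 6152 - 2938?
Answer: I*sqrt(5474) ≈ 73.986*I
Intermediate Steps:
v = 3214
sqrt(-24244 + ((13998 + v) + 1558)) = sqrt(-24244 + ((13998 + 3214) + 1558)) = sqrt(-24244 + (17212 + 1558)) = sqrt(-24244 + 18770) = sqrt(-5474) = I*sqrt(5474)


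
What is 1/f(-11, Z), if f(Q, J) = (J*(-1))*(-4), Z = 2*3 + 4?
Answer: 1/40 ≈ 0.025000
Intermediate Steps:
Z = 10 (Z = 6 + 4 = 10)
f(Q, J) = 4*J (f(Q, J) = -J*(-4) = 4*J)
1/f(-11, Z) = 1/(4*10) = 1/40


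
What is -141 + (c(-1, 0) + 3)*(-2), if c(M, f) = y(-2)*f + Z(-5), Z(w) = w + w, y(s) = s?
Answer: -127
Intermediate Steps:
Z(w) = 2*w
c(M, f) = -10 - 2*f (c(M, f) = -2*f + 2*(-5) = -2*f - 10 = -10 - 2*f)
-141 + (c(-1, 0) + 3)*(-2) = -141 + ((-10 - 2*0) + 3)*(-2) = -141 + ((-10 + 0) + 3)*(-2) = -141 + (-10 + 3)*(-2) = -141 - 7*(-2) = -141 + 14 = -127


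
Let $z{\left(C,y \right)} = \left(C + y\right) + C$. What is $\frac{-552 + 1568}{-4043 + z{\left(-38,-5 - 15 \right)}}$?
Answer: $- \frac{1016}{4139} \approx -0.24547$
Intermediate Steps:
$z{\left(C,y \right)} = y + 2 C$
$\frac{-552 + 1568}{-4043 + z{\left(-38,-5 - 15 \right)}} = \frac{-552 + 1568}{-4043 + \left(\left(-5 - 15\right) + 2 \left(-38\right)\right)} = \frac{1016}{-4043 - 96} = \frac{1016}{-4139} = 1016 \left(- \frac{1}{4139}\right) = - \frac{1016}{4139}$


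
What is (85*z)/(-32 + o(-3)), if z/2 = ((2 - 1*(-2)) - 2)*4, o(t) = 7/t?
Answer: -4080/103 ≈ -39.612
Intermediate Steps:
z = 16 (z = 2*(((2 - 1*(-2)) - 2)*4) = 2*(((2 + 2) - 2)*4) = 2*((4 - 2)*4) = 2*(2*4) = 2*8 = 16)
(85*z)/(-32 + o(-3)) = (85*16)/(-32 + 7/(-3)) = 1360/(-32 + 7*(-⅓)) = 1360/(-32 - 7/3) = 1360/(-103/3) = 1360*(-3/103) = -4080/103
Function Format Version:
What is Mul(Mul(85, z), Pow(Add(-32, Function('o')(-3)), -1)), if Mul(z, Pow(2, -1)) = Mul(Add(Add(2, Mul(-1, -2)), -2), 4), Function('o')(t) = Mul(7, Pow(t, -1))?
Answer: Rational(-4080, 103) ≈ -39.612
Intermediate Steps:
z = 16 (z = Mul(2, Mul(Add(Add(2, Mul(-1, -2)), -2), 4)) = Mul(2, Mul(Add(Add(2, 2), -2), 4)) = Mul(2, Mul(Add(4, -2), 4)) = Mul(2, Mul(2, 4)) = Mul(2, 8) = 16)
Mul(Mul(85, z), Pow(Add(-32, Function('o')(-3)), -1)) = Mul(Mul(85, 16), Pow(Add(-32, Mul(7, Pow(-3, -1))), -1)) = Mul(1360, Pow(Add(-32, Mul(7, Rational(-1, 3))), -1)) = Mul(1360, Pow(Add(-32, Rational(-7, 3)), -1)) = Mul(1360, Pow(Rational(-103, 3), -1)) = Mul(1360, Rational(-3, 103)) = Rational(-4080, 103)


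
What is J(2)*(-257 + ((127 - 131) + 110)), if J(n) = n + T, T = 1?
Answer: -453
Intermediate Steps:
J(n) = 1 + n (J(n) = n + 1 = 1 + n)
J(2)*(-257 + ((127 - 131) + 110)) = (1 + 2)*(-257 + ((127 - 131) + 110)) = 3*(-257 + (-4 + 110)) = 3*(-257 + 106) = 3*(-151) = -453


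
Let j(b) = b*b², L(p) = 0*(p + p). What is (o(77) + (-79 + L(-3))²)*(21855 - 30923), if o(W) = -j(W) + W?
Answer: 4082549620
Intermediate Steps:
L(p) = 0 (L(p) = 0*(2*p) = 0)
j(b) = b³
o(W) = W - W³ (o(W) = -W³ + W = W - W³)
(o(77) + (-79 + L(-3))²)*(21855 - 30923) = ((77 - 1*77³) + (-79 + 0)²)*(21855 - 30923) = ((77 - 1*456533) + (-79)²)*(-9068) = ((77 - 456533) + 6241)*(-9068) = (-456456 + 6241)*(-9068) = -450215*(-9068) = 4082549620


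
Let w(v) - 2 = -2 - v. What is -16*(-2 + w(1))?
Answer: 48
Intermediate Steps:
w(v) = -v (w(v) = 2 + (-2 - v) = -v)
-16*(-2 + w(1)) = -16*(-2 - 1*1) = -16*(-2 - 1) = -16*(-3) = 48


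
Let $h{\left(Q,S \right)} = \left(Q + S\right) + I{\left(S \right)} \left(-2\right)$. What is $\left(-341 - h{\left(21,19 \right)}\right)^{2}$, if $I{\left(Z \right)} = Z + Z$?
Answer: $93025$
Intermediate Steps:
$I{\left(Z \right)} = 2 Z$
$h{\left(Q,S \right)} = Q - 3 S$ ($h{\left(Q,S \right)} = \left(Q + S\right) + 2 S \left(-2\right) = \left(Q + S\right) - 4 S = Q - 3 S$)
$\left(-341 - h{\left(21,19 \right)}\right)^{2} = \left(-341 - \left(21 - 57\right)\right)^{2} = \left(-341 - -36\right)^{2} = \left(-341 + 36\right)^{2} = \left(-305\right)^{2} = 93025$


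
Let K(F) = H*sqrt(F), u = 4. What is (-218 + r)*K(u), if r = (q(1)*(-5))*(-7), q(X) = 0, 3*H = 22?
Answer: -9592/3 ≈ -3197.3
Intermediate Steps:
H = 22/3 (H = (1/3)*22 = 22/3 ≈ 7.3333)
r = 0 (r = (0*(-5))*(-7) = 0*(-7) = 0)
K(F) = 22*sqrt(F)/3
(-218 + r)*K(u) = (-218 + 0)*(22*sqrt(4)/3) = -4796*2/3 = -218*44/3 = -9592/3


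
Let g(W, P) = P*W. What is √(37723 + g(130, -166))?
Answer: √16143 ≈ 127.06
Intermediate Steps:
√(37723 + g(130, -166)) = √(37723 - 166*130) = √(37723 - 21580) = √16143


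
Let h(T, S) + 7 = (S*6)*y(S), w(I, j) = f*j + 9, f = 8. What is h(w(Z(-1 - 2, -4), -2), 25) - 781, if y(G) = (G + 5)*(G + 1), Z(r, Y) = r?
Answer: 116212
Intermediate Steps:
y(G) = (1 + G)*(5 + G) (y(G) = (5 + G)*(1 + G) = (1 + G)*(5 + G))
w(I, j) = 9 + 8*j (w(I, j) = 8*j + 9 = 9 + 8*j)
h(T, S) = -7 + 6*S*(5 + S² + 6*S) (h(T, S) = -7 + (S*6)*(5 + S² + 6*S) = -7 + (6*S)*(5 + S² + 6*S) = -7 + 6*S*(5 + S² + 6*S))
h(w(Z(-1 - 2, -4), -2), 25) - 781 = (-7 + 6*25*(5 + 25² + 6*25)) - 781 = (-7 + 6*25*(5 + 625 + 150)) - 781 = (-7 + 6*25*780) - 781 = (-7 + 117000) - 781 = 116993 - 781 = 116212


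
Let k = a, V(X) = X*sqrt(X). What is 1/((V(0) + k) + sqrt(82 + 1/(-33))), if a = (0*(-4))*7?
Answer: sqrt(89265)/2705 ≈ 0.11045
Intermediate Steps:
V(X) = X**(3/2)
a = 0 (a = 0*7 = 0)
k = 0
1/((V(0) + k) + sqrt(82 + 1/(-33))) = 1/((0**(3/2) + 0) + sqrt(82 + 1/(-33))) = 1/((0 + 0) + sqrt(82 - 1/33)) = 1/(0 + sqrt(2705/33)) = 1/(0 + sqrt(89265)/33) = 1/(sqrt(89265)/33) = sqrt(89265)/2705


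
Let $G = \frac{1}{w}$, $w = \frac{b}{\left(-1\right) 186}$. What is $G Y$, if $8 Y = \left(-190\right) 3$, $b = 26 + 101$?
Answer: $\frac{26505}{254} \approx 104.35$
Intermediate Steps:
$b = 127$
$w = - \frac{127}{186}$ ($w = \frac{127}{\left(-1\right) 186} = \frac{127}{-186} = 127 \left(- \frac{1}{186}\right) = - \frac{127}{186} \approx -0.6828$)
$G = - \frac{186}{127}$ ($G = \frac{1}{- \frac{127}{186}} = - \frac{186}{127} \approx -1.4646$)
$Y = - \frac{285}{4}$ ($Y = \frac{\left(-190\right) 3}{8} = \frac{1}{8} \left(-570\right) = - \frac{285}{4} \approx -71.25$)
$G Y = \left(- \frac{186}{127}\right) \left(- \frac{285}{4}\right) = \frac{26505}{254}$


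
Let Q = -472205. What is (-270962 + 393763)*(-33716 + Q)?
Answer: -62127604721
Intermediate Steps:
(-270962 + 393763)*(-33716 + Q) = (-270962 + 393763)*(-33716 - 472205) = 122801*(-505921) = -62127604721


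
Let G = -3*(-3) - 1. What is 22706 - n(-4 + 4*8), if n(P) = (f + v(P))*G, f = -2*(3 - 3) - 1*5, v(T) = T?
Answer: 22522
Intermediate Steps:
G = 8 (G = 9 - 1 = 8)
f = -5 (f = -2*0 - 5 = 0 - 5 = -5)
n(P) = -40 + 8*P (n(P) = (-5 + P)*8 = -40 + 8*P)
22706 - n(-4 + 4*8) = 22706 - (-40 + 8*(-4 + 4*8)) = 22706 - (-40 + 8*(-4 + 32)) = 22706 - (-40 + 8*28) = 22706 - (-40 + 224) = 22706 - 1*184 = 22706 - 184 = 22522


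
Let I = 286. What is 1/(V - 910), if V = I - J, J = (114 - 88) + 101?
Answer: -1/751 ≈ -0.0013316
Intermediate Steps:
J = 127 (J = 26 + 101 = 127)
V = 159 (V = 286 - 1*127 = 286 - 127 = 159)
1/(V - 910) = 1/(159 - 910) = 1/(-751) = -1/751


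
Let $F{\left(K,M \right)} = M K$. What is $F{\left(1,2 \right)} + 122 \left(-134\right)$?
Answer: $-16346$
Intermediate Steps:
$F{\left(K,M \right)} = K M$
$F{\left(1,2 \right)} + 122 \left(-134\right) = 1 \cdot 2 + 122 \left(-134\right) = 2 - 16348 = -16346$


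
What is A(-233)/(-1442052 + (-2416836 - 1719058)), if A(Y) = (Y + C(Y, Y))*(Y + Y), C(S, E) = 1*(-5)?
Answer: -55454/2788973 ≈ -0.019883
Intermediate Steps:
C(S, E) = -5
A(Y) = 2*Y*(-5 + Y) (A(Y) = (Y - 5)*(Y + Y) = (-5 + Y)*(2*Y) = 2*Y*(-5 + Y))
A(-233)/(-1442052 + (-2416836 - 1719058)) = (2*(-233)*(-5 - 233))/(-1442052 + (-2416836 - 1719058)) = (2*(-233)*(-238))/(-1442052 - 4135894) = 110908/(-5577946) = 110908*(-1/5577946) = -55454/2788973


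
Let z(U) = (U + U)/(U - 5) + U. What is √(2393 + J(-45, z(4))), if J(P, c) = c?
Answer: √2389 ≈ 48.877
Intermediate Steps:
z(U) = U + 2*U/(-5 + U) (z(U) = (2*U)/(-5 + U) + U = 2*U/(-5 + U) + U = U + 2*U/(-5 + U))
√(2393 + J(-45, z(4))) = √(2393 + 4*(-3 + 4)/(-5 + 4)) = √(2393 + 4*1/(-1)) = √(2393 + 4*(-1)*1) = √(2393 - 4) = √2389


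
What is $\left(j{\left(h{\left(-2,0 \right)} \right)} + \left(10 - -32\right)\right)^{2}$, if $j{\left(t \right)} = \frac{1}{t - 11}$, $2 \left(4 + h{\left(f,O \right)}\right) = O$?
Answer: $\frac{395641}{225} \approx 1758.4$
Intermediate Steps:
$h{\left(f,O \right)} = -4 + \frac{O}{2}$
$j{\left(t \right)} = \frac{1}{-11 + t}$
$\left(j{\left(h{\left(-2,0 \right)} \right)} + \left(10 - -32\right)\right)^{2} = \left(\frac{1}{-11 + \left(-4 + \frac{1}{2} \cdot 0\right)} + \left(10 - -32\right)\right)^{2} = \left(\frac{1}{-11 + \left(-4 + 0\right)} + \left(10 + 32\right)\right)^{2} = \left(\frac{1}{-11 - 4} + 42\right)^{2} = \left(\frac{1}{-15} + 42\right)^{2} = \left(- \frac{1}{15} + 42\right)^{2} = \left(\frac{629}{15}\right)^{2} = \frac{395641}{225}$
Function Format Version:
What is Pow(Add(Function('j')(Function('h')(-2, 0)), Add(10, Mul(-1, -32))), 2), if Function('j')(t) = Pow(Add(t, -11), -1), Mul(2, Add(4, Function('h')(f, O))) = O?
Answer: Rational(395641, 225) ≈ 1758.4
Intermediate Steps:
Function('h')(f, O) = Add(-4, Mul(Rational(1, 2), O))
Function('j')(t) = Pow(Add(-11, t), -1)
Pow(Add(Function('j')(Function('h')(-2, 0)), Add(10, Mul(-1, -32))), 2) = Pow(Add(Pow(Add(-11, Add(-4, Mul(Rational(1, 2), 0))), -1), Add(10, Mul(-1, -32))), 2) = Pow(Add(Pow(Add(-11, Add(-4, 0)), -1), Add(10, 32)), 2) = Pow(Add(Pow(Add(-11, -4), -1), 42), 2) = Pow(Add(Pow(-15, -1), 42), 2) = Pow(Add(Rational(-1, 15), 42), 2) = Pow(Rational(629, 15), 2) = Rational(395641, 225)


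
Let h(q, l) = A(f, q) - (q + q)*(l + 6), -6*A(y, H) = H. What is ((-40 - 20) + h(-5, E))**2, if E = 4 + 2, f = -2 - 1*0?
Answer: 133225/36 ≈ 3700.7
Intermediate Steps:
f = -2 (f = -2 + 0 = -2)
A(y, H) = -H/6
E = 6
h(q, l) = -q/6 - 2*q*(6 + l) (h(q, l) = -q/6 - (q + q)*(l + 6) = -q/6 - 2*q*(6 + l))
((-40 - 20) + h(-5, E))**2 = ((-40 - 20) + (1/6)*(-5)*(-73 - 12*6))**2 = (-60 + (1/6)*(-5)*(-73 - 72))**2 = (-60 + (1/6)*(-5)*(-145))**2 = (-60 + 725/6)**2 = (365/6)**2 = 133225/36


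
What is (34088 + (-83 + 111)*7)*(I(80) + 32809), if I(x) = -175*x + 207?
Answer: 651944544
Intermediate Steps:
I(x) = 207 - 175*x
(34088 + (-83 + 111)*7)*(I(80) + 32809) = (34088 + (-83 + 111)*7)*((207 - 175*80) + 32809) = (34088 + 28*7)*((207 - 14000) + 32809) = (34088 + 196)*(-13793 + 32809) = 34284*19016 = 651944544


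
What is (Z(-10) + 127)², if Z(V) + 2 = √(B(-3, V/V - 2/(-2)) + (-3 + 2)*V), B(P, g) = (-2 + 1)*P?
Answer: (125 + √13)² ≈ 16539.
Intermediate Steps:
B(P, g) = -P
Z(V) = -2 + √(3 - V) (Z(V) = -2 + √(-1*(-3) + (-3 + 2)*V) = -2 + √(3 - V))
(Z(-10) + 127)² = ((-2 + √(3 - 1*(-10))) + 127)² = ((-2 + √(3 + 10)) + 127)² = ((-2 + √13) + 127)² = (125 + √13)²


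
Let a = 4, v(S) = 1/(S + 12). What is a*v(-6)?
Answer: 2/3 ≈ 0.66667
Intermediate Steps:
v(S) = 1/(12 + S)
a*v(-6) = 4/(12 - 6) = 4/6 = 4*(1/6) = 2/3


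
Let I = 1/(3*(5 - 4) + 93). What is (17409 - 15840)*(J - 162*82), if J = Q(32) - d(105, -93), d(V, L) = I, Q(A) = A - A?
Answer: -666963595/32 ≈ -2.0843e+7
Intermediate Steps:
Q(A) = 0
I = 1/96 (I = 1/(3*1 + 93) = 1/(3 + 93) = 1/96 ≈ 0.010417)
d(V, L) = 1/96
J = -1/96 (J = 0 - 1*1/96 = 0 - 1/96 = -1/96 ≈ -0.010417)
(17409 - 15840)*(J - 162*82) = (17409 - 15840)*(-1/96 - 162*82) = 1569*(-1/96 - 13284) = 1569*(-1275265/96) = -666963595/32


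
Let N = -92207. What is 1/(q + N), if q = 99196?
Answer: 1/6989 ≈ 0.00014308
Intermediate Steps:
1/(q + N) = 1/(99196 - 92207) = 1/6989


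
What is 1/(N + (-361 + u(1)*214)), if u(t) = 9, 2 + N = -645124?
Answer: -1/643561 ≈ -1.5539e-6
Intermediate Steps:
N = -645126 (N = -2 - 645124 = -645126)
1/(N + (-361 + u(1)*214)) = 1/(-645126 + (-361 + 9*214)) = 1/(-645126 + (-361 + 1926)) = 1/(-645126 + 1565) = 1/(-643561) = -1/643561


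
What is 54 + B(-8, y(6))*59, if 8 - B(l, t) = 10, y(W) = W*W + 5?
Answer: -64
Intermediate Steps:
y(W) = 5 + W² (y(W) = W² + 5 = 5 + W²)
B(l, t) = -2 (B(l, t) = 8 - 1*10 = 8 - 10 = -2)
54 + B(-8, y(6))*59 = 54 - 2*59 = 54 - 118 = -64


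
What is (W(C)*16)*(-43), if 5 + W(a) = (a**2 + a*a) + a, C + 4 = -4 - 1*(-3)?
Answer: -27520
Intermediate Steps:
C = -5 (C = -4 + (-4 - 1*(-3)) = -4 + (-4 + 3) = -4 - 1 = -5)
W(a) = -5 + a + 2*a**2 (W(a) = -5 + ((a**2 + a*a) + a) = -5 + ((a**2 + a**2) + a) = -5 + (2*a**2 + a) = -5 + (a + 2*a**2) = -5 + a + 2*a**2)
(W(C)*16)*(-43) = ((-5 - 5 + 2*(-5)**2)*16)*(-43) = ((-5 - 5 + 2*25)*16)*(-43) = ((-5 - 5 + 50)*16)*(-43) = (40*16)*(-43) = 640*(-43) = -27520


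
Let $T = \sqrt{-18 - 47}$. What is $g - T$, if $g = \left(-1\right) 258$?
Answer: $-258 - i \sqrt{65} \approx -258.0 - 8.0623 i$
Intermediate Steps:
$g = -258$
$T = i \sqrt{65}$ ($T = \sqrt{-65} = i \sqrt{65} \approx 8.0623 i$)
$g - T = -258 - i \sqrt{65}$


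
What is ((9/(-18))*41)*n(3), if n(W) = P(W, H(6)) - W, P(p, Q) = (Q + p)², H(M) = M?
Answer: -1599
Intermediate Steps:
n(W) = (6 + W)² - W
((9/(-18))*41)*n(3) = ((9/(-18))*41)*((6 + 3)² - 1*3) = ((9*(-1/18))*41)*(9² - 3) = (-½*41)*(81 - 3) = -41/2*78 = -1599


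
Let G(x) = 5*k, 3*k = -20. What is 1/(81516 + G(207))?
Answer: 3/244448 ≈ 1.2273e-5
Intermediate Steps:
k = -20/3 (k = (⅓)*(-20) = -20/3 ≈ -6.6667)
G(x) = -100/3 (G(x) = 5*(-20/3) = -100/3)
1/(81516 + G(207)) = 1/(81516 - 100/3) = 1/(244448/3) = 3/244448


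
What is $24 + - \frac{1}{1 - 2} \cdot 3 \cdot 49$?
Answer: $171$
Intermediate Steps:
$24 + - \frac{1}{1 - 2} \cdot 3 \cdot 49 = 24 + - \frac{1}{-1} \cdot 3 \cdot 49 = 24 + \left(-1\right) \left(-1\right) 3 \cdot 49 = 24 + 1 \cdot 3 \cdot 49 = 24 + 3 \cdot 49 = 24 + 147 = 171$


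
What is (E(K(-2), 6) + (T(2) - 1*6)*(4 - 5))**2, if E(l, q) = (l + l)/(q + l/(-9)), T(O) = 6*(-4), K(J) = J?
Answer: 168921/196 ≈ 861.84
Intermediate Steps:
T(O) = -24
E(l, q) = 2*l/(q - l/9) (E(l, q) = (2*l)/(q + l*(-1/9)) = (2*l)/(q - l/9) = 2*l/(q - l/9))
(E(K(-2), 6) + (T(2) - 1*6)*(4 - 5))**2 = (18*(-2)/(-1*(-2) + 9*6) + (-24 - 1*6)*(4 - 5))**2 = (18*(-2)/(2 + 54) + (-24 - 6)*(-1))**2 = (18*(-2)/56 - 30*(-1))**2 = (18*(-2)*(1/56) + 30)**2 = (-9/14 + 30)**2 = (411/14)**2 = 168921/196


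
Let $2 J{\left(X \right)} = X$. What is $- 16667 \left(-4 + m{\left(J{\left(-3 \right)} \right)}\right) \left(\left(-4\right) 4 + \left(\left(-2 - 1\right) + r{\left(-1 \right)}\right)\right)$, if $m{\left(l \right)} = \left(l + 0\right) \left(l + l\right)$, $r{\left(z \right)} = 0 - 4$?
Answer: $\frac{383341}{2} \approx 1.9167 \cdot 10^{5}$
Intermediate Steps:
$J{\left(X \right)} = \frac{X}{2}$
$r{\left(z \right)} = -4$
$m{\left(l \right)} = 2 l^{2}$ ($m{\left(l \right)} = l 2 l = 2 l^{2}$)
$- 16667 \left(-4 + m{\left(J{\left(-3 \right)} \right)}\right) \left(\left(-4\right) 4 + \left(\left(-2 - 1\right) + r{\left(-1 \right)}\right)\right) = - 16667 \left(-4 + 2 \left(\frac{1}{2} \left(-3\right)\right)^{2}\right) \left(\left(-4\right) 4 - 7\right) = - 16667 \left(-4 + 2 \left(- \frac{3}{2}\right)^{2}\right) \left(-16 - 7\right) = - 16667 \left(-4 + 2 \cdot \frac{9}{4}\right) \left(-16 - 7\right) = - 16667 \left(-4 + \frac{9}{2}\right) \left(-23\right) = - 16667 \cdot \frac{1}{2} \left(-23\right) = \left(-16667\right) \left(- \frac{23}{2}\right) = \frac{383341}{2}$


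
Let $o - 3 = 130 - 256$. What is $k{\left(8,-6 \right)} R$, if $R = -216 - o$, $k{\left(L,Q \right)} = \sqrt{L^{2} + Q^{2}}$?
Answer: $-930$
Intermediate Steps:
$o = -123$ ($o = 3 + \left(130 - 256\right) = 3 - 126 = -123$)
$R = -93$ ($R = -216 - -123 = -216 + 123 = -93$)
$k{\left(8,-6 \right)} R = \sqrt{8^{2} + \left(-6\right)^{2}} \left(-93\right) = \sqrt{64 + 36} \left(-93\right) = \sqrt{100} \left(-93\right) = 10 \left(-93\right) = -930$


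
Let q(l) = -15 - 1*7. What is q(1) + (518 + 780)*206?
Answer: 267366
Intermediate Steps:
q(l) = -22 (q(l) = -15 - 7 = -22)
q(1) + (518 + 780)*206 = -22 + (518 + 780)*206 = -22 + 1298*206 = -22 + 267388 = 267366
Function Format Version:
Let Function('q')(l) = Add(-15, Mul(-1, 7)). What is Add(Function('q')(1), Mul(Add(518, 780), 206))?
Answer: 267366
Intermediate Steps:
Function('q')(l) = -22 (Function('q')(l) = Add(-15, -7) = -22)
Add(Function('q')(1), Mul(Add(518, 780), 206)) = Add(-22, Mul(Add(518, 780), 206)) = Add(-22, Mul(1298, 206)) = Add(-22, 267388) = 267366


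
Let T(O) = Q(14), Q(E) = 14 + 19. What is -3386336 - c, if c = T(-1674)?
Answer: -3386369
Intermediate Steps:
Q(E) = 33
T(O) = 33
c = 33
-3386336 - c = -3386336 - 1*33 = -3386336 - 33 = -3386369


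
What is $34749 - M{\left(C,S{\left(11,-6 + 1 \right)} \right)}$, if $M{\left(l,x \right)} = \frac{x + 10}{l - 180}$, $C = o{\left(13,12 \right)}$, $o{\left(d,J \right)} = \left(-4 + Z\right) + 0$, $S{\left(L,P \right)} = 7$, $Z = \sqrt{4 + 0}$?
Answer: $\frac{6324335}{182} \approx 34749.0$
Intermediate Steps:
$Z = 2$ ($Z = \sqrt{4} = 2$)
$o{\left(d,J \right)} = -2$ ($o{\left(d,J \right)} = \left(-4 + 2\right) + 0 = -2 + 0 = -2$)
$C = -2$
$M{\left(l,x \right)} = \frac{10 + x}{-180 + l}$
$34749 - M{\left(C,S{\left(11,-6 + 1 \right)} \right)} = 34749 - \frac{10 + 7}{-180 - 2} = 34749 - \frac{1}{-182} \cdot 17 = 34749 - \left(- \frac{1}{182}\right) 17 = 34749 - - \frac{17}{182} = 34749 + \frac{17}{182} = \frac{6324335}{182}$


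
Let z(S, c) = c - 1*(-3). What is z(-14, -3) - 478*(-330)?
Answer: 157740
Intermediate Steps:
z(S, c) = 3 + c (z(S, c) = c + 3 = 3 + c)
z(-14, -3) - 478*(-330) = (3 - 3) - 478*(-330) = 0 + 157740 = 157740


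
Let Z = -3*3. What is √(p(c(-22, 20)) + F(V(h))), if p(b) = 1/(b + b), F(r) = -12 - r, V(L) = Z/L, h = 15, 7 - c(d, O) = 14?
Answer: I*√56210/70 ≈ 3.387*I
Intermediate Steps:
c(d, O) = -7 (c(d, O) = 7 - 1*14 = 7 - 14 = -7)
Z = -9
V(L) = -9/L
p(b) = 1/(2*b)
√(p(c(-22, 20)) + F(V(h))) = √((½)/(-7) + (-12 - (-9)/15)) = √((½)*(-⅐) + (-12 - (-9)/15)) = √(-1/14 + (-12 - 1*(-⅗))) = √(-1/14 + (-12 + ⅗)) = √(-1/14 - 57/5) = √(-803/70) = I*√56210/70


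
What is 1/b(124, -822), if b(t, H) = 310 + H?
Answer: -1/512 ≈ -0.0019531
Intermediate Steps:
1/b(124, -822) = 1/(310 - 822) = 1/(-512) = -1/512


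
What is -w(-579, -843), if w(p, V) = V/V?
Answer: -1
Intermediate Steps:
w(p, V) = 1
-w(-579, -843) = -1*1 = -1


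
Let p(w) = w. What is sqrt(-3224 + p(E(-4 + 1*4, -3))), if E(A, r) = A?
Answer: 2*I*sqrt(806) ≈ 56.78*I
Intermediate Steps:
sqrt(-3224 + p(E(-4 + 1*4, -3))) = sqrt(-3224 + (-4 + 1*4)) = sqrt(-3224 + (-4 + 4)) = sqrt(-3224 + 0) = sqrt(-3224) = 2*I*sqrt(806)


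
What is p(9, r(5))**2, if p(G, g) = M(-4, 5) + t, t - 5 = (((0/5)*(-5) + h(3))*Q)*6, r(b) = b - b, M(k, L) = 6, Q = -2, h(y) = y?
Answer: 625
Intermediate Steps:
r(b) = 0
t = -31 (t = 5 + (((0/5)*(-5) + 3)*(-2))*6 = 5 + (((0*(1/5))*(-5) + 3)*(-2))*6 = 5 + ((0*(-5) + 3)*(-2))*6 = 5 + ((0 + 3)*(-2))*6 = 5 + (3*(-2))*6 = 5 - 6*6 = 5 - 36 = -31)
p(G, g) = -25 (p(G, g) = 6 - 31 = -25)
p(9, r(5))**2 = (-25)**2 = 625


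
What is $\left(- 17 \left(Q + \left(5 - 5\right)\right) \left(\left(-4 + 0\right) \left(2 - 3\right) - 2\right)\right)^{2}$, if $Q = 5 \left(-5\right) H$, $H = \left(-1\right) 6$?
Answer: $26010000$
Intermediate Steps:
$H = -6$
$Q = 150$ ($Q = 5 \left(-5\right) \left(-6\right) = \left(-25\right) \left(-6\right) = 150$)
$\left(- 17 \left(Q + \left(5 - 5\right)\right) \left(\left(-4 + 0\right) \left(2 - 3\right) - 2\right)\right)^{2} = \left(- 17 \left(150 + \left(5 - 5\right)\right) \left(\left(-4 + 0\right) \left(2 - 3\right) - 2\right)\right)^{2} = \left(- 17 \left(150 + 0\right) \left(\left(-4\right) \left(-1\right) - 2\right)\right)^{2} = \left(- 17 \cdot 150 \left(4 - 2\right)\right)^{2} = \left(- 17 \cdot 150 \cdot 2\right)^{2} = \left(\left(-17\right) 300\right)^{2} = \left(-5100\right)^{2} = 26010000$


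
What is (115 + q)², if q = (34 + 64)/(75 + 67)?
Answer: 67469796/5041 ≈ 13384.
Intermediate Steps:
q = 49/71 (q = 98/142 = 98*(1/142) = 49/71 ≈ 0.69014)
(115 + q)² = (115 + 49/71)² = (8214/71)² = 67469796/5041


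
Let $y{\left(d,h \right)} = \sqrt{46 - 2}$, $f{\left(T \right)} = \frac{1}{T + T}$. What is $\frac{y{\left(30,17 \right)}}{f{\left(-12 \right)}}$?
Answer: $- 48 \sqrt{11} \approx -159.2$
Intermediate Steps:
$f{\left(T \right)} = \frac{1}{2 T}$
$y{\left(d,h \right)} = 2 \sqrt{11}$ ($y{\left(d,h \right)} = \sqrt{44} = 2 \sqrt{11}$)
$\frac{y{\left(30,17 \right)}}{f{\left(-12 \right)}} = \frac{2 \sqrt{11}}{\frac{1}{2} \frac{1}{-12}} = \frac{2 \sqrt{11}}{\frac{1}{2} \left(- \frac{1}{12}\right)} = \frac{2 \sqrt{11}}{- \frac{1}{24}} = 2 \sqrt{11} \left(-24\right) = - 48 \sqrt{11}$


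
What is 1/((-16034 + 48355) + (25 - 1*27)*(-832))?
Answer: 1/33985 ≈ 2.9425e-5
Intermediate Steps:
1/((-16034 + 48355) + (25 - 1*27)*(-832)) = 1/(32321 + (25 - 27)*(-832)) = 1/(32321 - 2*(-832)) = 1/(32321 + 1664) = 1/33985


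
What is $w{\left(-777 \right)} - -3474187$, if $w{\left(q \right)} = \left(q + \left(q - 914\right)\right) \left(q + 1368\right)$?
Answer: $2015599$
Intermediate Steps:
$w{\left(q \right)} = \left(-914 + 2 q\right) \left(1368 + q\right)$ ($w{\left(q \right)} = \left(q + \left(-914 + q\right)\right) \left(1368 + q\right) = \left(-914 + 2 q\right) \left(1368 + q\right)$)
$w{\left(-777 \right)} - -3474187 = \left(-1250352 + 2 \left(-777\right)^{2} + 1822 \left(-777\right)\right) - -3474187 = \left(-1250352 + 2 \cdot 603729 - 1415694\right) + 3474187 = \left(-1250352 + 1207458 - 1415694\right) + 3474187 = -1458588 + 3474187 = 2015599$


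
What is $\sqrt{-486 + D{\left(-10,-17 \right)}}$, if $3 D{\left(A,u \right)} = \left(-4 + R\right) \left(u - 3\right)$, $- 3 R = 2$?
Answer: $\frac{i \sqrt{4094}}{3} \approx 21.328 i$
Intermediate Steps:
$R = - \frac{2}{3}$ ($R = \left(- \frac{1}{3}\right) 2 = - \frac{2}{3} \approx -0.66667$)
$D{\left(A,u \right)} = \frac{14}{3} - \frac{14 u}{9}$ ($D{\left(A,u \right)} = \frac{\left(-4 - \frac{2}{3}\right) \left(u - 3\right)}{3} = \frac{\left(- \frac{14}{3}\right) \left(-3 + u\right)}{3} = \frac{14 - \frac{14 u}{3}}{3} = \frac{14}{3} - \frac{14 u}{9}$)
$\sqrt{-486 + D{\left(-10,-17 \right)}} = \sqrt{-486 + \left(\frac{14}{3} - - \frac{238}{9}\right)} = \sqrt{-486 + \left(\frac{14}{3} + \frac{238}{9}\right)} = \sqrt{-486 + \frac{280}{9}} = \sqrt{- \frac{4094}{9}} = \frac{i \sqrt{4094}}{3}$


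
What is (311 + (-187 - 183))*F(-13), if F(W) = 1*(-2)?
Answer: 118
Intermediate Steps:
F(W) = -2
(311 + (-187 - 183))*F(-13) = (311 + (-187 - 183))*(-2) = (311 - 370)*(-2) = -59*(-2) = 118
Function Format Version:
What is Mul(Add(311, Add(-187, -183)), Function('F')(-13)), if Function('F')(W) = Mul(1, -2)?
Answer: 118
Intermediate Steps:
Function('F')(W) = -2
Mul(Add(311, Add(-187, -183)), Function('F')(-13)) = Mul(Add(311, Add(-187, -183)), -2) = Mul(Add(311, -370), -2) = Mul(-59, -2) = 118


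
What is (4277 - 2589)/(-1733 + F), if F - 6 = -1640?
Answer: -1688/3367 ≈ -0.50134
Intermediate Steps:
F = -1634 (F = 6 - 1640 = -1634)
(4277 - 2589)/(-1733 + F) = (4277 - 2589)/(-1733 - 1634) = 1688/(-3367) = 1688*(-1/3367) = -1688/3367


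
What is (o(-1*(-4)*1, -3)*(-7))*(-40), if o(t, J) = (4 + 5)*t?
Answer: 10080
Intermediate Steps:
o(t, J) = 9*t
(o(-1*(-4)*1, -3)*(-7))*(-40) = ((9*(-1*(-4)*1))*(-7))*(-40) = ((9*(4*1))*(-7))*(-40) = ((9*4)*(-7))*(-40) = (36*(-7))*(-40) = -252*(-40) = 10080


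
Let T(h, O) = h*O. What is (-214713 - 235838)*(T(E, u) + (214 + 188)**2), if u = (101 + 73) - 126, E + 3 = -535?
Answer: -61175814780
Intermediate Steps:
E = -538 (E = -3 - 535 = -538)
u = 48 (u = 174 - 126 = 48)
T(h, O) = O*h
(-214713 - 235838)*(T(E, u) + (214 + 188)**2) = (-214713 - 235838)*(48*(-538) + (214 + 188)**2) = -450551*(-25824 + 402**2) = -450551*(-25824 + 161604) = -450551*135780 = -61175814780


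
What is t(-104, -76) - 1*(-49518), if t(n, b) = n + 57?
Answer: 49471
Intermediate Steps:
t(n, b) = 57 + n
t(-104, -76) - 1*(-49518) = (57 - 104) - 1*(-49518) = -47 + 49518 = 49471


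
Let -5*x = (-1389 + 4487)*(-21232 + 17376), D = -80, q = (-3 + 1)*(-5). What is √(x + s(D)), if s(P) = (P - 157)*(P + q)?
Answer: √60144190/5 ≈ 1551.1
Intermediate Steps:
q = 10 (q = -2*(-5) = 10)
s(P) = (-157 + P)*(10 + P) (s(P) = (P - 157)*(P + 10) = (-157 + P)*(10 + P))
x = 11945888/5 (x = -(-1389 + 4487)*(-21232 + 17376)/5 = -3098*(-3856)/5 = -⅕*(-11945888) = 11945888/5 ≈ 2.3892e+6)
√(x + s(D)) = √(11945888/5 + (-1570 + (-80)² - 147*(-80))) = √(11945888/5 + (-1570 + 6400 + 11760)) = √(11945888/5 + 16590) = √(12028838/5) = √60144190/5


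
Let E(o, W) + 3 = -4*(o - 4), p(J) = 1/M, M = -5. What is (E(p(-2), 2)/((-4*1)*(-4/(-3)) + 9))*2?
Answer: 414/55 ≈ 7.5273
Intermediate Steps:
p(J) = -⅕ (p(J) = 1/(-5) = -⅕)
E(o, W) = 13 - 4*o (E(o, W) = -3 - 4*(o - 4) = -3 - 4*(-4 + o) = -3 + (16 - 4*o) = 13 - 4*o)
(E(p(-2), 2)/((-4*1)*(-4/(-3)) + 9))*2 = ((13 - 4*(-⅕))/((-4*1)*(-4/(-3)) + 9))*2 = ((13 + ⅘)/(-(-16)*(-1)/3 + 9))*2 = (69/(5*(-4*4/3 + 9)))*2 = (69/(5*(-16/3 + 9)))*2 = (69/(5*(11/3)))*2 = ((69/5)*(3/11))*2 = (207/55)*2 = 414/55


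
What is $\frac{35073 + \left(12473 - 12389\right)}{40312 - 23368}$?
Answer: $\frac{11719}{5648} \approx 2.0749$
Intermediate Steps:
$\frac{35073 + \left(12473 - 12389\right)}{40312 - 23368} = \frac{35073 + \left(12473 - 12389\right)}{16944} = \left(35073 + 84\right) \frac{1}{16944} = 35157 \cdot \frac{1}{16944} = \frac{11719}{5648}$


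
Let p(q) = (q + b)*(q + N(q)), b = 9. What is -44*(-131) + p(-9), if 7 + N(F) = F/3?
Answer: 5764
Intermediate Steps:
N(F) = -7 + F/3
p(q) = (-7 + 4*q/3)*(9 + q) (p(q) = (q + 9)*(q + (-7 + q/3)) = (9 + q)*(-7 + 4*q/3) = (-7 + 4*q/3)*(9 + q))
-44*(-131) + p(-9) = -44*(-131) + (-63 + 5*(-9) + (4/3)*(-9)²) = 5764 + (-63 - 45 + (4/3)*81) = 5764 + (-63 - 45 + 108) = 5764 + 0 = 5764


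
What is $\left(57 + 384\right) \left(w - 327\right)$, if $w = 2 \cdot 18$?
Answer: $-128331$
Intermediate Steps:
$w = 36$
$\left(57 + 384\right) \left(w - 327\right) = \left(57 + 384\right) \left(36 - 327\right) = 441 \left(-291\right) = -128331$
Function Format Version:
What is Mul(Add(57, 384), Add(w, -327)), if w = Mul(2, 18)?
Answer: -128331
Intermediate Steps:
w = 36
Mul(Add(57, 384), Add(w, -327)) = Mul(Add(57, 384), Add(36, -327)) = Mul(441, -291) = -128331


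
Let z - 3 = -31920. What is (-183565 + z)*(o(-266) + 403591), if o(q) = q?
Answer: -86909277650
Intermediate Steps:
z = -31917 (z = 3 - 31920 = -31917)
(-183565 + z)*(o(-266) + 403591) = (-183565 - 31917)*(-266 + 403591) = -215482*403325 = -86909277650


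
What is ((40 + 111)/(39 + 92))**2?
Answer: 22801/17161 ≈ 1.3287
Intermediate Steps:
((40 + 111)/(39 + 92))**2 = (151/131)**2 = 22801/17161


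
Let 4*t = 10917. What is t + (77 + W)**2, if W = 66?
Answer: 92713/4 ≈ 23178.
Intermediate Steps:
t = 10917/4 (t = (1/4)*10917 = 10917/4 ≈ 2729.3)
t + (77 + W)**2 = 10917/4 + (77 + 66)**2 = 10917/4 + 143**2 = 10917/4 + 20449 = 92713/4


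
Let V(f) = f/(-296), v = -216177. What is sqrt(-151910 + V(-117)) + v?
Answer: -216177 + I*sqrt(3327427982)/148 ≈ -2.1618e+5 + 389.76*I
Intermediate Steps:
V(f) = -f/296 (V(f) = f*(-1/296) = -f/296)
sqrt(-151910 + V(-117)) + v = sqrt(-151910 - 1/296*(-117)) - 216177 = sqrt(-151910 + 117/296) - 216177 = sqrt(-44965243/296) - 216177 = I*sqrt(3327427982)/148 - 216177 = -216177 + I*sqrt(3327427982)/148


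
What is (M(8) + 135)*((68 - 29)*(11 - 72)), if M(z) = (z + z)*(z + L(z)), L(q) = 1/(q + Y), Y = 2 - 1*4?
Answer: -632021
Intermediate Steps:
Y = -2 (Y = 2 - 4 = -2)
L(q) = 1/(-2 + q) (L(q) = 1/(q - 2) = 1/(-2 + q))
M(z) = 2*z*(z + 1/(-2 + z)) (M(z) = (z + z)*(z + 1/(-2 + z)) = (2*z)*(z + 1/(-2 + z)) = 2*z*(z + 1/(-2 + z)))
(M(8) + 135)*((68 - 29)*(11 - 72)) = (2*8*(1 + 8*(-2 + 8))/(-2 + 8) + 135)*((68 - 29)*(11 - 72)) = (2*8*(1 + 8*6)/6 + 135)*(39*(-61)) = (2*8*(⅙)*(1 + 48) + 135)*(-2379) = (2*8*(⅙)*49 + 135)*(-2379) = (392/3 + 135)*(-2379) = (797/3)*(-2379) = -632021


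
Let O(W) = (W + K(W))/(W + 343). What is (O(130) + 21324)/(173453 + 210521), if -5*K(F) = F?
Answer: 5043178/90809851 ≈ 0.055536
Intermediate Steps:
K(F) = -F/5
O(W) = 4*W/(5*(343 + W)) (O(W) = (W - W/5)/(W + 343) = (4*W/5)/(343 + W) = 4*W/(5*(343 + W)))
(O(130) + 21324)/(173453 + 210521) = ((4/5)*130/(343 + 130) + 21324)/(173453 + 210521) = ((4/5)*130/473 + 21324)/383974 = ((4/5)*130*(1/473) + 21324)*(1/383974) = (104/473 + 21324)*(1/383974) = (10086356/473)*(1/383974) = 5043178/90809851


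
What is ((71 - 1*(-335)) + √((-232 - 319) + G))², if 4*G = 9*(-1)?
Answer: (812 + I*√2213)²/4 ≈ 1.6428e+5 + 19099.0*I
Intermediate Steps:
G = -9/4 (G = (9*(-1))/4 = (¼)*(-9) = -9/4 ≈ -2.2500)
((71 - 1*(-335)) + √((-232 - 319) + G))² = ((71 - 1*(-335)) + √((-232 - 319) - 9/4))² = ((71 + 335) + √(-551 - 9/4))² = (406 + √(-2213/4))² = (406 + I*√2213/2)²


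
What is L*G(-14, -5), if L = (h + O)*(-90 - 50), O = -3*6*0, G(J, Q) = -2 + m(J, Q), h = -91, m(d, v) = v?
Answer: -89180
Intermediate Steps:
G(J, Q) = -2 + Q
O = 0 (O = -18*0 = 0)
L = 12740 (L = (-91 + 0)*(-90 - 50) = -91*(-140) = 12740)
L*G(-14, -5) = 12740*(-2 - 5) = 12740*(-7) = -89180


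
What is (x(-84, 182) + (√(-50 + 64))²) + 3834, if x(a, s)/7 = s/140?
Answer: 38571/10 ≈ 3857.1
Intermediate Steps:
x(a, s) = s/20 (x(a, s) = 7*(s/140) = s/20)
(x(-84, 182) + (√(-50 + 64))²) + 3834 = ((1/20)*182 + (√(-50 + 64))²) + 3834 = (91/10 + (√14)²) + 3834 = (91/10 + 14) + 3834 = 231/10 + 3834 = 38571/10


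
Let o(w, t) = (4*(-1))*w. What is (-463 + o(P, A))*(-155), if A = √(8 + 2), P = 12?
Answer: 79205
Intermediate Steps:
A = √10 ≈ 3.1623
o(w, t) = -4*w
(-463 + o(P, A))*(-155) = (-463 - 4*12)*(-155) = (-463 - 48)*(-155) = -511*(-155) = 79205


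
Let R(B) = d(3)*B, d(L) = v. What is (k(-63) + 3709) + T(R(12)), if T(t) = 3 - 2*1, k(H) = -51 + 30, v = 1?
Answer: 3689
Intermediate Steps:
d(L) = 1
k(H) = -21
R(B) = B (R(B) = 1*B = B)
T(t) = 1 (T(t) = 3 - 2 = 1)
(k(-63) + 3709) + T(R(12)) = (-21 + 3709) + 1 = 3688 + 1 = 3689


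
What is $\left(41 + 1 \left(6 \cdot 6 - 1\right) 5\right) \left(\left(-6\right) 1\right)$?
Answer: $-1296$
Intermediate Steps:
$\left(41 + 1 \left(6 \cdot 6 - 1\right) 5\right) \left(\left(-6\right) 1\right) = \left(41 + 1 \left(36 - 1\right) 5\right) \left(-6\right) = \left(41 + 1 \cdot 35 \cdot 5\right) \left(-6\right) = \left(41 + 35 \cdot 5\right) \left(-6\right) = \left(41 + 175\right) \left(-6\right) = 216 \left(-6\right) = -1296$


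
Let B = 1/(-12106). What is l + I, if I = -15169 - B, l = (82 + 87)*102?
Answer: 25047315/12106 ≈ 2069.0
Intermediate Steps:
B = -1/12106 ≈ -8.2604e-5
l = 17238 (l = 169*102 = 17238)
I = -183635913/12106 (I = -15169 - 1*(-1/12106) = -15169 + 1/12106 = -183635913/12106 ≈ -15169.)
l + I = 17238 - 183635913/12106 = 25047315/12106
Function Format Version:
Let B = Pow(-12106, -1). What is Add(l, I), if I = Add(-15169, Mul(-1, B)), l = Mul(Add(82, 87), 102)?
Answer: Rational(25047315, 12106) ≈ 2069.0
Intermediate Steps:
B = Rational(-1, 12106) ≈ -8.2604e-5
l = 17238 (l = Mul(169, 102) = 17238)
I = Rational(-183635913, 12106) (I = Add(-15169, Mul(-1, Rational(-1, 12106))) = Add(-15169, Rational(1, 12106)) = Rational(-183635913, 12106) ≈ -15169.)
Add(l, I) = Add(17238, Rational(-183635913, 12106)) = Rational(25047315, 12106)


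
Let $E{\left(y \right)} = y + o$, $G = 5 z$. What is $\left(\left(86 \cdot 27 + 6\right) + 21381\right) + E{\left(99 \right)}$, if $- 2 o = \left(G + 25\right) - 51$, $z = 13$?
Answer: $\frac{47577}{2} \approx 23789.0$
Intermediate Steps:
$G = 65$ ($G = 5 \cdot 13 = 65$)
$o = - \frac{39}{2}$ ($o = - \frac{\left(65 + 25\right) - 51}{2} = - \frac{90 - 51}{2} = \left(- \frac{1}{2}\right) 39 = - \frac{39}{2} \approx -19.5$)
$E{\left(y \right)} = - \frac{39}{2} + y$ ($E{\left(y \right)} = y - \frac{39}{2} = - \frac{39}{2} + y$)
$\left(\left(86 \cdot 27 + 6\right) + 21381\right) + E{\left(99 \right)} = \left(\left(86 \cdot 27 + 6\right) + 21381\right) + \left(- \frac{39}{2} + 99\right) = \left(\left(2322 + 6\right) + 21381\right) + \frac{159}{2} = \left(2328 + 21381\right) + \frac{159}{2} = 23709 + \frac{159}{2} = \frac{47577}{2}$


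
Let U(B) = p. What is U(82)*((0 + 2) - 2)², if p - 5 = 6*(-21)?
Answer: 0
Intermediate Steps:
p = -121 (p = 5 + 6*(-21) = 5 - 126 = -121)
U(B) = -121
U(82)*((0 + 2) - 2)² = -121*((0 + 2) - 2)² = -121*(2 - 2)² = -121*0² = -121*0 = 0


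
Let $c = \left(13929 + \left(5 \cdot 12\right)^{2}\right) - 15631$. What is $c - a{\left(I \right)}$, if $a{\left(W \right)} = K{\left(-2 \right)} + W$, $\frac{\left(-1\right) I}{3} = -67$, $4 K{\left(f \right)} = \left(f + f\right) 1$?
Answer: $1698$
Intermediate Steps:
$K{\left(f \right)} = \frac{f}{2}$ ($K{\left(f \right)} = \frac{\left(f + f\right) 1}{4} = \frac{2 f 1}{4} = \frac{2 f}{4} = \frac{f}{2}$)
$I = 201$ ($I = \left(-3\right) \left(-67\right) = 201$)
$c = 1898$ ($c = \left(13929 + 60^{2}\right) - 15631 = \left(13929 + 3600\right) - 15631 = 17529 - 15631 = 1898$)
$a{\left(W \right)} = -1 + W$ ($a{\left(W \right)} = \frac{1}{2} \left(-2\right) + W = -1 + W$)
$c - a{\left(I \right)} = 1898 - \left(-1 + 201\right) = 1898 - 200 = 1698$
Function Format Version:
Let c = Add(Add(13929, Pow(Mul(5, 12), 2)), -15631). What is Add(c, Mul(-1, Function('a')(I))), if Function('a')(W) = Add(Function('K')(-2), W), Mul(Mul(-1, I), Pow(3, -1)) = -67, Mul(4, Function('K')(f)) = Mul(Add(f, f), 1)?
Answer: 1698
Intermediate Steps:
Function('K')(f) = Mul(Rational(1, 2), f) (Function('K')(f) = Mul(Rational(1, 4), Mul(Add(f, f), 1)) = Mul(Rational(1, 4), Mul(Mul(2, f), 1)) = Mul(Rational(1, 4), Mul(2, f)) = Mul(Rational(1, 2), f))
I = 201 (I = Mul(-3, -67) = 201)
c = 1898 (c = Add(Add(13929, Pow(60, 2)), -15631) = Add(Add(13929, 3600), -15631) = Add(17529, -15631) = 1898)
Function('a')(W) = Add(-1, W) (Function('a')(W) = Add(Mul(Rational(1, 2), -2), W) = Add(-1, W))
Add(c, Mul(-1, Function('a')(I))) = Add(1898, Mul(-1, Add(-1, 201))) = Add(1898, Mul(-1, 200)) = Add(1898, -200) = 1698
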